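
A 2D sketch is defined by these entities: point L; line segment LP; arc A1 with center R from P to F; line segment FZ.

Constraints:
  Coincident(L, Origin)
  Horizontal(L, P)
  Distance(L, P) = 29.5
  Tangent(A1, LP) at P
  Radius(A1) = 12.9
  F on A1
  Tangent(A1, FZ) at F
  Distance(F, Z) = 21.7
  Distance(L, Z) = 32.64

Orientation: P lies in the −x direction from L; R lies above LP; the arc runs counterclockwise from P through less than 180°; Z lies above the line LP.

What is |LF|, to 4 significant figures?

19.55

L is at the origin; L and P share the same y with |LP| = 29.5 and P on the −x side, so P = (-29.50, 0.000). A1 meets LP tangentially, so RP is at right angles to LP, so R = P + (0, 12.9) = (-29.50, 12.90). Since RF ⟂ FZ (tangency), |RZ| = √(12.9² + 21.7²) = 25.24 regardless of where F sits on A1. So Z lies on both circle(L, 32.64) and circle(R, 25.24); the above-LP intersection is Z = (-11.46, 30.56). F is the foot of the tangent from Z: F = (-17.03, 9.589).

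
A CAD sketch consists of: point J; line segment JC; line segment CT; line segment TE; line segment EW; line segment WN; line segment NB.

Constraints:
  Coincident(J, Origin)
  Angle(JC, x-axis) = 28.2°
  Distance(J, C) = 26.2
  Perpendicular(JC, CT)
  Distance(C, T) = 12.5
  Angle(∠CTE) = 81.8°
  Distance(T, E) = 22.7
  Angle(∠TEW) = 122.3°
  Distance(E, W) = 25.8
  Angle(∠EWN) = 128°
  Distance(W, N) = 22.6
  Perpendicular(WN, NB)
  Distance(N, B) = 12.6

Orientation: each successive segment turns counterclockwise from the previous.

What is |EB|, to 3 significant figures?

39.3

∠EWN = 128.0° gives WN at -33.9° from the x-axis; with |WN| = 22.6, N = (19.5, -28.4). The perpendicularity gives NB at right angles to WN, so NB runs at 56.1°; with |NB| = 12.6, B = (26.5, -18.0). Then |EB| = |B − E| = 39.3.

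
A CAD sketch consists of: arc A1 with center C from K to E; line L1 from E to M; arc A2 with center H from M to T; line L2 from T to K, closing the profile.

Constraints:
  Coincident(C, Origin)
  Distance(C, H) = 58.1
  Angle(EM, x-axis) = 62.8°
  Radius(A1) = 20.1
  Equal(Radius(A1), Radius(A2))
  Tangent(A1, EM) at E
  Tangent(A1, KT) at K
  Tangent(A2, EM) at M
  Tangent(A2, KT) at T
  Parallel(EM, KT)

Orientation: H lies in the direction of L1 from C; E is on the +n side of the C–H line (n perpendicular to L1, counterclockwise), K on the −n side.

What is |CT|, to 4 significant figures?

61.48

The slot axis is L1's direction at 62.8°, so u = (cos 62.8°, sin 62.8°) = (0.4571, 0.8894) and n = (−sin 62.8°, cos 62.8°) = (-0.8894, 0.4571). C is at the origin and H lies 58.1 along u from C, so H = 58.1·u = (26.56, 51.68). Tangency of A1 to both parallel lines with radius 20.1 puts E and K at C ± 20.1·n: E = (-17.88, 9.188), K = (17.88, -9.188). Equal radii place M and T the same way about H: M = H + 20.1·n = (8.680, 60.86), T = H − 20.1·n = (44.43, 42.49). Then |CT| = |T − C| = 61.48.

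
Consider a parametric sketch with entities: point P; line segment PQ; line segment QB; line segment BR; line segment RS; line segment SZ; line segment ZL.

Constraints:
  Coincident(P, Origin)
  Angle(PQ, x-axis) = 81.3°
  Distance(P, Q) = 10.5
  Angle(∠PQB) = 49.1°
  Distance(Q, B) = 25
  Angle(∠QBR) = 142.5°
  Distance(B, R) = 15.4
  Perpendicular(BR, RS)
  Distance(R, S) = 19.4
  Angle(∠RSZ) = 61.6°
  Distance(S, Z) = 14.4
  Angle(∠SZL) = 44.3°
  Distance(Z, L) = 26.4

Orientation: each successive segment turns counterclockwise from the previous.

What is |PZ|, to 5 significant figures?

13.179

P is at the origin; PQ runs at 81.3° with length 10.5, so Q = (1.5882, 10.379). ∠PQB = 49.1° gives QB at -147.80° from the x-axis; with |QB| = 25.0, B = (-19.567, -2.9427). ∠QBR = 142.5° gives BR at -110.30° from the x-axis; with |BR| = 15.4, R = (-24.909, -17.386). BR is perpendicular to RS, so RS runs at -20.300°; with |RS| = 19.4, S = (-6.7144, -24.117). ∠RSZ = 61.6° gives SZ at 98.100° from the x-axis; with |SZ| = 14.4, Z = (-8.7433, -9.8604). Then |PZ| = |Z − P| = 13.179.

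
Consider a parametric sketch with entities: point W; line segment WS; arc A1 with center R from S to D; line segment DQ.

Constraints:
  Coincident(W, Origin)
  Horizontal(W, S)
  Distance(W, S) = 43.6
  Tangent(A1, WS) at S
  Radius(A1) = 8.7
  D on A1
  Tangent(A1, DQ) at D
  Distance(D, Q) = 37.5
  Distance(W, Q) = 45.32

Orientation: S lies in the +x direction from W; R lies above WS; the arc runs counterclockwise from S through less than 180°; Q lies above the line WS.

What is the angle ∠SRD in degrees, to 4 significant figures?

138.6°

Checks: |WS| = 43.60 ✓; |RD| = 8.700 ✓; ∠(RD, DQ) = 90.00° ✓; |DQ| = 37.50 ✓; |WQ| = 45.32 ✓.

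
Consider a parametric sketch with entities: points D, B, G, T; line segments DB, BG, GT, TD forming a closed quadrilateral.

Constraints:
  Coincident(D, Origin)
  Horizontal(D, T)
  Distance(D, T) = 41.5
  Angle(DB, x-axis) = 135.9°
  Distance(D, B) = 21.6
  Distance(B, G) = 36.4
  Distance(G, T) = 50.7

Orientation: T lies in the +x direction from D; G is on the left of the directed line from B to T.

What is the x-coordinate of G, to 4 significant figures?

10.71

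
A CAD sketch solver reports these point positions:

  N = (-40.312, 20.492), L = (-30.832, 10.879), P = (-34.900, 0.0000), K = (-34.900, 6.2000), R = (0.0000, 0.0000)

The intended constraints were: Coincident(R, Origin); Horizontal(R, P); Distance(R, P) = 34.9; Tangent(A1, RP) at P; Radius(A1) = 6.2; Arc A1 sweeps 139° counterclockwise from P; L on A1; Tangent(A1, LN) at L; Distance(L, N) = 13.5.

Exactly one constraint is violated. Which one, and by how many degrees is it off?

Tangent(A1, LN) at L — off by 4.39°.

R = (0.00, 0.00) ✓; R.y = 0.00, P.y = 0.00 ✓; |RP| = 34.90 ✓; ∠(KP, PR) = 90.00° ✓; |KP| = 6.200 ✓; bearing(K→L) − bearing(K→P) = 139.0° ✓; |KL| = 6.200 ✓; ∠(KL, LN) = 94.39° ✗; |LN| = 13.50 ✓.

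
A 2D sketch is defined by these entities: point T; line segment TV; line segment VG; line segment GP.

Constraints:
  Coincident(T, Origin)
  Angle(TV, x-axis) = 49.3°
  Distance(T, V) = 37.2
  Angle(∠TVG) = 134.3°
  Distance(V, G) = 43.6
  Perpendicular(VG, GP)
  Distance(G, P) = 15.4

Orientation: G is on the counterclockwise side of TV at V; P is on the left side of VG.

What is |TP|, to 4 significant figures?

70.48

T is at the origin; TV runs at 49.3° with length 37.2, so V = 37.2·(cos 49.3°, sin 49.3°) = (24.26, 28.20). ∠TVG = 134.3°, so VG runs at 49.3° + (180° − 134.3°) = 95.00° from the x-axis; with |VG| = 43.6, G = V + 43.6·(cos 95.00°, sin 95.00°) = (20.46, 71.64). VG is perpendicular to GP; with |GP| = 15.4 on the left of VG, P = G + 15.4·(-0.9962, -0.08716) = (5.117, 70.29). Then |TP| = |P − T| = 70.48.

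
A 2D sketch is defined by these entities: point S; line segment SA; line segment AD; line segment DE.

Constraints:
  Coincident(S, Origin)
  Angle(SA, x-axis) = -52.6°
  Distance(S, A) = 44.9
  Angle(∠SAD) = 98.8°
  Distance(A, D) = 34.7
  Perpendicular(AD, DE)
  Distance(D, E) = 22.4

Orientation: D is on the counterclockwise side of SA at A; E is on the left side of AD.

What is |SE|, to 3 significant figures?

47.0

S is at the origin; SA runs at -52.6° with length 44.9, so A = 44.9·(cos -52.6°, sin -52.6°) = (27.3, -35.7). ∠SAD = 98.8°, so AD runs at -52.6° + (180° − 98.8°) = 28.6° from the x-axis; with |AD| = 34.7, D = A + 34.7·(cos 28.6°, sin 28.6°) = (57.7, -19.1). AD ⟂ DE; with |DE| = 22.4 on the left of AD, E = D + 22.4·(-0.479, 0.878) = (47.0, 0.608). Then |SE| = |E − S| = 47.0.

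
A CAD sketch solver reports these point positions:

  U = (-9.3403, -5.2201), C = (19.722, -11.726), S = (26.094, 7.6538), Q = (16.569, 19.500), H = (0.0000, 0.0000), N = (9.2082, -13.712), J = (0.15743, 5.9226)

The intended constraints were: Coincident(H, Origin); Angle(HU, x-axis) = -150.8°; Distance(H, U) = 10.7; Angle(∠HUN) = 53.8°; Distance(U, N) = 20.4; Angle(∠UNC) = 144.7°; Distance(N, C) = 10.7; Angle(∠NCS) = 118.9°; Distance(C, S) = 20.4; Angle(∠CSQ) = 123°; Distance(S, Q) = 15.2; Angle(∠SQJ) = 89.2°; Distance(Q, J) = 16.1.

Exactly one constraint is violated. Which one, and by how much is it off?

Distance(Q, J) = 16.1 — off by 5.20.

H = (0.00, 0.00) ✓; HU at -150.8° ✓; |HU| = 10.70 ✓; ∠HUN = 53.80° ✓; |UN| = 20.40 ✓; ∠UNC = 144.7° ✓; |NC| = 10.70 ✓; ∠NCS = 118.9° ✓; |CS| = 20.40 ✓; ∠CSQ = 123.0° ✓; |SQ| = 15.20 ✓; ∠SQJ = 89.20° ✓; |QJ| = 21.30 ✗.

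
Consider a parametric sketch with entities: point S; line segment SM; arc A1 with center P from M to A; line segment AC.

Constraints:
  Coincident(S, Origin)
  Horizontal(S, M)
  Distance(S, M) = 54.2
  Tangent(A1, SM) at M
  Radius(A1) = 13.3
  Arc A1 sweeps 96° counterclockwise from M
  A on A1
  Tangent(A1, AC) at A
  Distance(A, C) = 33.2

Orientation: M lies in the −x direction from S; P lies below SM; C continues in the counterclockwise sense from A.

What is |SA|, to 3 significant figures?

69.0

S is at the origin; S and M share the same y with |SM| = 54.2 and M on the −x side, so M = (-54.2, 0.00). The tangent condition forces PM to be normal to SM, so P = M + (0, -13.3) = (-54.2, -13.3). On A1, M sits at bearing 90° from P; a 96° counterclockwise sweep puts A at bearing 186°, so A = P + 13.3·(cos 186°, sin 186°) = (-67.4, -14.7). Then |SA| = |A − S| = 69.0.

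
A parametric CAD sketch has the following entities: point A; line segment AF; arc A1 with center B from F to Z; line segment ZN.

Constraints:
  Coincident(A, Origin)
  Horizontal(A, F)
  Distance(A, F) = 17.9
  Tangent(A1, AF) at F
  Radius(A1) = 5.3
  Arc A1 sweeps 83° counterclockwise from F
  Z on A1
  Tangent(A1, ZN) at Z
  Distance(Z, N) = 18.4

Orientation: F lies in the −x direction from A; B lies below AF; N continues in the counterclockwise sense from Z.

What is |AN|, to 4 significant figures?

34.21

On A1, F sits at bearing 90° from B; an 83° counterclockwise sweep puts Z at bearing 173°, so Z = B + 5.3·(cos 173°, sin 173°) = (-23.16, -4.654). A1 meets ZN tangentially, so BZ is at right angles to ZN, so ZN runs along (−sin 173°, cos 173°); with |ZN| = 18.4, N = (-25.40, -22.92). Then |AN| = |N − A| = 34.21.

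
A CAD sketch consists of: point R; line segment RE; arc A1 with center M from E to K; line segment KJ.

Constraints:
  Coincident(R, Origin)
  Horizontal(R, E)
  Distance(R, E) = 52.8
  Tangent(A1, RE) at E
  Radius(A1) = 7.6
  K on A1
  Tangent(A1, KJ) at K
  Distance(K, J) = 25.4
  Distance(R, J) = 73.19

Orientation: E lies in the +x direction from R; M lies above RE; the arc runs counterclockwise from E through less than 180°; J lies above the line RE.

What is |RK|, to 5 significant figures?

60.409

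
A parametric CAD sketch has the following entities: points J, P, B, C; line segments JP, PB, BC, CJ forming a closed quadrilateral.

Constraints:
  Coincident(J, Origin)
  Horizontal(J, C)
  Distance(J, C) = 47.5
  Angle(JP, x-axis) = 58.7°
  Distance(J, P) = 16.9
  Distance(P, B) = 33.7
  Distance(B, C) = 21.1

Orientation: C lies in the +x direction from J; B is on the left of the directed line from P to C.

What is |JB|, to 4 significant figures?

46.63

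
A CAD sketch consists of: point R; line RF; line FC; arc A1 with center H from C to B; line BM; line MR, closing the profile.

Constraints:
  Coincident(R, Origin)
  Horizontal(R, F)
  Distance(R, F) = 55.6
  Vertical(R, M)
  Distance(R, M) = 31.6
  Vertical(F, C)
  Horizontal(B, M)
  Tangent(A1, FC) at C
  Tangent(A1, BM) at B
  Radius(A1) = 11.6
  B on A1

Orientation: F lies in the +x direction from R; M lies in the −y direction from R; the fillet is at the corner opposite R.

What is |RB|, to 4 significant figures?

54.17

The virtual corner opposite R is at (55.60, -31.60). Tangency of A1 to FC means the radius HC is perpendicular to FC and the tangent condition forces HB to be normal to BM, with radius 11.6, so the center H sits 11.6 in from both sides at H = (44.00, -20.00). That places the tangent points at C = (55.60, -20.00) on FC and B = (44.00, -31.60) on BM. Then |RB| = |B − R| = 54.17.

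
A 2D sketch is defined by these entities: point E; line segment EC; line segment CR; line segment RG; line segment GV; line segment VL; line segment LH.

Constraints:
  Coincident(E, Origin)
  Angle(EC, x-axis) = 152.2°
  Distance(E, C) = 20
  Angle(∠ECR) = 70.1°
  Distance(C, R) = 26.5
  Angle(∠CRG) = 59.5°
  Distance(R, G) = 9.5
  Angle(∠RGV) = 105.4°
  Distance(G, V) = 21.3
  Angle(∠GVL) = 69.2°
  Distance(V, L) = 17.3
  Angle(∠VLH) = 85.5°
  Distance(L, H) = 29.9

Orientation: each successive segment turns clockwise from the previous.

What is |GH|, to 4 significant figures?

12.35

∠GVL = 69.2° gives VL at 96.40° from the x-axis; with |VL| = 17.3, L = (-17.02, 25.32). ∠VLH = 85.5° gives LH at 1.900° from the x-axis; with |LH| = 29.9, H = (12.86, 26.31). Then |GH| = |H − G| = 12.35.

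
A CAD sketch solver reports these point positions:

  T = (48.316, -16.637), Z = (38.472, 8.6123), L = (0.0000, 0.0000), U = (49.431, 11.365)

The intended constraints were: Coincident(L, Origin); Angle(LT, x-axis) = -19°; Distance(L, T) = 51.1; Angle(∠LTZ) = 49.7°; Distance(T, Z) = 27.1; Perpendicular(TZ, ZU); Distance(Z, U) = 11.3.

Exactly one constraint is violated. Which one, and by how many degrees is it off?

Perpendicular(TZ, ZU) — off by 7.20°.

L = (0.00, 0.00) ✓; LT at -19.00° ✓; |LT| = 51.10 ✓; ∠LTZ = 49.70° ✓; |TZ| = 27.10 ✓; ∠(TZ, ZU) = 97.20° ✗; |ZU| = 11.30 ✓.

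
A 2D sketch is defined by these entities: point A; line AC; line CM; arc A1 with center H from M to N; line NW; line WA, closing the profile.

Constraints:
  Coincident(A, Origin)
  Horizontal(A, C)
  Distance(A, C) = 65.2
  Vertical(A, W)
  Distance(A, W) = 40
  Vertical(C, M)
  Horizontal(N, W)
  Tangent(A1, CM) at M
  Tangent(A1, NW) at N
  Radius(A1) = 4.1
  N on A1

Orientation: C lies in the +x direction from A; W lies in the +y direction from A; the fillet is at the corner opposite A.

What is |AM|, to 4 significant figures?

74.43

The virtual corner opposite A is at (65.20, 40.00). The tangent condition forces HM to be normal to CM and since A1 is tangent to NW there, HN ⟂ NW, with radius 4.1, so the center H sits 4.1 in from both sides at H = (61.10, 35.90). That places the tangent points at M = (65.20, 35.90) on CM and N = (61.10, 40.00) on NW. Then |AM| = |M − A| = 74.43.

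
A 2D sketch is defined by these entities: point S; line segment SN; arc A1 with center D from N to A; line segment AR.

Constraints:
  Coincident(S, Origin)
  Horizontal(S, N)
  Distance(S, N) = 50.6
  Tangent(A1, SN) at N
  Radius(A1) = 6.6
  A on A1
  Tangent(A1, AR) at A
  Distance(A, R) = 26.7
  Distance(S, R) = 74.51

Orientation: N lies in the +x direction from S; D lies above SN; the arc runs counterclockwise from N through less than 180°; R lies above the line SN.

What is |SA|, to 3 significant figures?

56.4

S is at the origin; SN is horizontal with |SN| = 50.6 and N on the +x side, so N = (50.6, 0.00). Tangency of A1 to SN means the radius DN is perpendicular to SN, so D = N + (0, 6.6) = (50.6, 6.60). Since DA ⟂ AR (tangency), |DR| = √(6.6² + 26.7²) = 27.5 regardless of where A sits on A1. So R lies on both circle(S, 74.51) and circle(D, 27.5); the above-SN intersection is R = (69.7, 26.4). A is the foot of the tangent from R: A = (56.3, 3.30).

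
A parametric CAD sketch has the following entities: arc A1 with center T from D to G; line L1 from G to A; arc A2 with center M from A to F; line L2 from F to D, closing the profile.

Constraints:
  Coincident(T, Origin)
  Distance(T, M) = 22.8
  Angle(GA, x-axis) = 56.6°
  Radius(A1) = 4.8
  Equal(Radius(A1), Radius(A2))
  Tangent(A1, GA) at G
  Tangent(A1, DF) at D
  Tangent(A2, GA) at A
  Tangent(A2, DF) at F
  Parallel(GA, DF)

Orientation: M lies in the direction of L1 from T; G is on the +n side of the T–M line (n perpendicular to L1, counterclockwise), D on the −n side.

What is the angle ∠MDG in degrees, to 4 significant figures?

78.11°

The slot axis is L1's direction at 56.6°, so u = (cos 56.6°, sin 56.6°) = (0.5505, 0.8348) and n = (−sin 56.6°, cos 56.6°) = (-0.8348, 0.5505). T is at the origin and M lies 22.8 along u from T, so M = 22.8·u = (12.55, 19.03). Tangency of A1 to both parallel lines with radius 4.8 puts G and D at T ± 4.8·n: G = (-4.007, 2.642), D = (4.007, -2.642). Then cos ∠MDG = DM·DG / (|DM||DG|), giving 78.11°.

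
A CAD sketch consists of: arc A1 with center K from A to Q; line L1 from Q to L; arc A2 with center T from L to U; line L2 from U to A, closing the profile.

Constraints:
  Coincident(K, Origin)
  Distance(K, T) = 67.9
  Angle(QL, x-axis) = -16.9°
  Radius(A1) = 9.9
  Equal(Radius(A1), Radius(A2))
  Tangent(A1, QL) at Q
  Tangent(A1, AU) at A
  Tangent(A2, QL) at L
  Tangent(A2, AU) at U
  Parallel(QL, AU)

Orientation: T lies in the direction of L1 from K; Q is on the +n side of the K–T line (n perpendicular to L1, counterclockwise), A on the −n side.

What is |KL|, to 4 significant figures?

68.62

Tangency of A1 to both parallel lines with radius 9.9 puts Q and A at K ± 9.9·n: Q = (2.878, 9.472), A = (-2.878, -9.472). Equal radii place L and U the same way about T: L = T + 9.9·n = (67.85, -10.27), U = T − 9.9·n = (62.09, -29.21). Then |KL| = |L − K| = 68.62.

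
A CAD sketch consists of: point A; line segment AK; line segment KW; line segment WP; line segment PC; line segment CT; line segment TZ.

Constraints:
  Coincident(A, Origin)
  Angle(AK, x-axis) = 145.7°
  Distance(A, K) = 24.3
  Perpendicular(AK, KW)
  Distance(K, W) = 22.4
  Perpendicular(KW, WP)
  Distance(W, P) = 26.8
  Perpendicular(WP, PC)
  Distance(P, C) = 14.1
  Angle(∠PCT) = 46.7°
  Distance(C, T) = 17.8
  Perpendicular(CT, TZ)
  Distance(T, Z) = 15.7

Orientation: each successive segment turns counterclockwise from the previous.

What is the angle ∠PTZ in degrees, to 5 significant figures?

38.389°

∠PCT = 46.7° gives CT at -171.00° from the x-axis; with |CT| = 17.8, T = (-20.193, -11.050). The perpendicularity gives TZ at right angles to CT, so TZ runs at -81.000°; with |TZ| = 15.7, Z = (-17.737, -26.557). Then cos ∠PTZ = TP·TZ / (|TP||TZ|), giving 38.389°.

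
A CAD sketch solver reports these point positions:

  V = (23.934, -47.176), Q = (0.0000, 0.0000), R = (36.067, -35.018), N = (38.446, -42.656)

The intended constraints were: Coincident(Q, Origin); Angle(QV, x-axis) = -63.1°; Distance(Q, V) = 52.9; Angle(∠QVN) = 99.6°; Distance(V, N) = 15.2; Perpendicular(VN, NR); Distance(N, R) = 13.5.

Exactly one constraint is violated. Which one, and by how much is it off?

Distance(N, R) = 13.5 — off by 5.50.

Q = (0.00, 0.00) ✓; QV at -63.10° ✓; |QV| = 52.90 ✓; ∠QVN = 99.60° ✓; |VN| = 15.20 ✓; ∠(VN, NR) = 90.00° ✓; |NR| = 8.000 ✗.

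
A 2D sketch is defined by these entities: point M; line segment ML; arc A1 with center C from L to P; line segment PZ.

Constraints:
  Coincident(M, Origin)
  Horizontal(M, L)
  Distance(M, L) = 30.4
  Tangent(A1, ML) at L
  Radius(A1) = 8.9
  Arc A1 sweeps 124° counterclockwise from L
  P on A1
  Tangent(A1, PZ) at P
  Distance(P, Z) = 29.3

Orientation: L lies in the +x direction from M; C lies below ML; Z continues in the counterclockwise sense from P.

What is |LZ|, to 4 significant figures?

39.22

M is at the origin; ML is horizontal with |ML| = 30.4 and L on the +x side, so L = (30.40, 0.000). Tangency of A1 to ML means the radius CL is perpendicular to ML, so C = L + (0, -8.9) = (30.40, -8.900). On A1, L sits at bearing 90° from C; a 124° counterclockwise sweep puts P at bearing 214°, so P = C + 8.9·(cos 214°, sin 214°) = (23.02, -13.88). A1 meets PZ tangentially, so CP is at right angles to PZ, so PZ runs along (−sin 214°, cos 214°); with |PZ| = 29.3, Z = (39.41, -38.17). Then |LZ| = |Z − L| = 39.22.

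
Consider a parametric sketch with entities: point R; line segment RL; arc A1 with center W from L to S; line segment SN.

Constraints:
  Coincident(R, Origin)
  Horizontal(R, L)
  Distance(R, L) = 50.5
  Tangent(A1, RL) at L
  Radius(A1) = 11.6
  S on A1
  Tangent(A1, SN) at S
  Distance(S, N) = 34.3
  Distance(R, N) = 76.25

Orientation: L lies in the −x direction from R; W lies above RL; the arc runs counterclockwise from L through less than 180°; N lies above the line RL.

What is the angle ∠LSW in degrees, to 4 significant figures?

27.63°

Checks: |WS| = 11.60 ✓; ∠(WS, SN) = 90.00° ✓; |SN| = 34.30 ✓; |RN| = 76.25 ✓.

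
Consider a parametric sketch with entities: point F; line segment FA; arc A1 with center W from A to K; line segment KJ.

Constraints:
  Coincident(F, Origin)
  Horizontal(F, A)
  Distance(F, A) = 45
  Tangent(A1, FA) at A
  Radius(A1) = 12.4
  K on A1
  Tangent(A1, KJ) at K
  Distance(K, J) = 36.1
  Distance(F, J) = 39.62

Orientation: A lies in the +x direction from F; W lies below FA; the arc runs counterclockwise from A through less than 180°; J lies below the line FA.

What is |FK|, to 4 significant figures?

34.96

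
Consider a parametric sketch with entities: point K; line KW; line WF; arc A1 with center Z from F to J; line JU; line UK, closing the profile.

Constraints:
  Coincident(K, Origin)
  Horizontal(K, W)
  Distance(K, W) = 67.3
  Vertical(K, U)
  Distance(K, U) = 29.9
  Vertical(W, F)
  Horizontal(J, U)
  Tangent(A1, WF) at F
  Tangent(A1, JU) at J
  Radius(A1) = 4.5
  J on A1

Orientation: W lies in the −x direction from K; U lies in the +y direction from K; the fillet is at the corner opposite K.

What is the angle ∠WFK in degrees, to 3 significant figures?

69.3°

The virtual corner opposite K is at (-67.3, 29.9). A1 meets WF tangentially, so ZF is at right angles to WF and A1 meets JU tangentially, so ZJ is at right angles to JU, with radius 4.5, so the center Z sits 4.5 in from both sides at Z = (-62.8, 25.4). That places the tangent points at F = (-67.3, 25.4) on WF and J = (-62.8, 29.9) on JU. Then cos ∠WFK = FW·FK / (|FW||FK|), giving 69.3°.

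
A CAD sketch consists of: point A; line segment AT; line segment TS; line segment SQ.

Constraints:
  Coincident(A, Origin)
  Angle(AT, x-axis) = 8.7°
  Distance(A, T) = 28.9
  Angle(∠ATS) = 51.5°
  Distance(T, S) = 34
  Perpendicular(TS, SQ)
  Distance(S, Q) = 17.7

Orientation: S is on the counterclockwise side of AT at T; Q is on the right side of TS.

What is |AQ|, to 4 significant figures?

43.38

A is at the origin; AT runs at 8.7° with length 28.9, so T = 28.9·(cos 8.7°, sin 8.7°) = (28.57, 4.371). ∠ATS = 51.5°, so TS runs at 8.7° + (180° − 51.5°) = 137.2° from the x-axis; with |TS| = 34.0, S = T + 34.0·(cos 137.2°, sin 137.2°) = (3.621, 27.47). The perpendicularity gives SQ at right angles to TS; with |SQ| = 17.7 on the right of TS, Q = S + 17.7·(0.6794, 0.7337) = (15.65, 40.46). Then |AQ| = |Q − A| = 43.38.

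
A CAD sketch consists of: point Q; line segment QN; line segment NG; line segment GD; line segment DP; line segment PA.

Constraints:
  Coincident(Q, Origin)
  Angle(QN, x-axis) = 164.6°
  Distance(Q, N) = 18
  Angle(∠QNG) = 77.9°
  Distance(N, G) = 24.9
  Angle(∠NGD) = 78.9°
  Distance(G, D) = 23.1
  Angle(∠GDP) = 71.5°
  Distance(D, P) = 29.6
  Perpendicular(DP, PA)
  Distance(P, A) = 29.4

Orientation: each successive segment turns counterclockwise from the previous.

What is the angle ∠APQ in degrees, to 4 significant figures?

106.9°

Q is at the origin; QN runs at 164.6° with length 18.0, so N = (-17.35, 4.780). ∠QNG = 77.9° gives NG at -93.30° from the x-axis; with |NG| = 24.9, G = (-18.79, -20.08). ∠NGD = 78.9° gives GD at 7.800° from the x-axis; with |GD| = 23.1, D = (4.099, -16.94). ∠GDP = 71.5° gives DP at 116.3° from the x-axis; with |DP| = 29.6, P = (-9.016, 9.592). DP ⟂ PA, so PA runs at -153.7°; with |PA| = 29.4, A = (-35.37, -3.434). Then cos ∠APQ = PA·PQ / (|PA||PQ|), giving 106.9°.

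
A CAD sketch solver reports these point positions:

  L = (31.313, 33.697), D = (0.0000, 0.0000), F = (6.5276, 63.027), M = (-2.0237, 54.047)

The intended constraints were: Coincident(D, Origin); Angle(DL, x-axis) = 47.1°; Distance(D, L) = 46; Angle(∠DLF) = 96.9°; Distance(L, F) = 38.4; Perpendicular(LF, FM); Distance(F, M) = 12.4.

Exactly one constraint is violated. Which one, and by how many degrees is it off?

Perpendicular(LF, FM) — off by 6.20°.

D = (0.00, 0.00) ✓; DL at 47.10° ✓; |DL| = 46.00 ✓; ∠DLF = 96.90° ✓; |LF| = 38.40 ✓; ∠(LF, FM) = 96.20° ✗; |FM| = 12.40 ✓.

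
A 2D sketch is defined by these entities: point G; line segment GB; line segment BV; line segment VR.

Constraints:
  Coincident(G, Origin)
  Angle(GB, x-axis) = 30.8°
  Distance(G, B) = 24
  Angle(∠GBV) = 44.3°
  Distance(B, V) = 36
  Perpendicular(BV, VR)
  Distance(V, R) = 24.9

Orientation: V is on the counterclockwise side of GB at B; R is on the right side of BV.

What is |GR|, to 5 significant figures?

45.717

G is at the origin; GB runs at 30.8° with length 24.0, so B = 24.0·(cos 30.8°, sin 30.8°) = (20.615, 12.289). ∠GBV = 44.3°, so BV runs at 30.8° + (180° − 44.3°) = 166.50° from the x-axis; with |BV| = 36.0, V = B + 36.0·(cos 166.50°, sin 166.50°) = (-14.390, 20.693). BV ⟂ VR; with |VR| = 24.9 on the right of BV, R = V + 24.9·(0.23345, 0.97237) = (-8.5775, 44.905). Then |GR| = |R − G| = 45.717.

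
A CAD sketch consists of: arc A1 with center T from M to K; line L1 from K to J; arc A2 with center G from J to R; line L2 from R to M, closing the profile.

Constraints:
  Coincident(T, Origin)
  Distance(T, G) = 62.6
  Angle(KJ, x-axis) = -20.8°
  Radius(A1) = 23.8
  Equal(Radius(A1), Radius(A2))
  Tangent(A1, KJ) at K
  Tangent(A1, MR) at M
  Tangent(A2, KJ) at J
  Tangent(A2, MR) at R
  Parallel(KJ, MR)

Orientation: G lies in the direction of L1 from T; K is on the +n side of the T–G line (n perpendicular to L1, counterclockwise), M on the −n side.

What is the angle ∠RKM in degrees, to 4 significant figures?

52.75°

The slot axis is L1's direction at -20.8°, so u = (cos -20.8°, sin -20.8°) = (0.9348, -0.3551) and n = (−sin -20.8°, cos -20.8°) = (0.3551, 0.9348). T is at the origin and G lies 62.6 along u from T, so G = 62.6·u = (58.52, -22.23). Tangency of A1 to both parallel lines with radius 23.8 puts K and M at T ± 23.8·n: K = (8.452, 22.25), M = (-8.452, -22.25). Equal radii place J and R the same way about G: J = G + 23.8·n = (66.97, 0.01916), R = G − 23.8·n = (50.07, -44.48). Then cos ∠RKM = KR·KM / (|KR||KM|), giving 52.75°.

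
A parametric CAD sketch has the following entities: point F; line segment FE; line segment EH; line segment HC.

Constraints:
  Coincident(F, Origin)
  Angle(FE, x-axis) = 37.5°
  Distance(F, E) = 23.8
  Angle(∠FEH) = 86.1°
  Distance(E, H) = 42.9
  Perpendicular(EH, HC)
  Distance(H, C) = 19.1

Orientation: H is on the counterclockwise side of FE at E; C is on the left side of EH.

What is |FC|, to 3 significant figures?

41.5

∠FEH = 86.1°, so EH runs at 37.5° + (180° − 86.1°) = 131° from the x-axis; with |EH| = 42.9, H = E + 42.9·(cos 131°, sin 131°) = (-9.49, 46.7). EH ⟂ HC; with |HC| = 19.1 on the left of EH, C = H + 19.1·(-0.750, -0.661) = (-23.8, 34.0). Then |FC| = |C − F| = 41.5.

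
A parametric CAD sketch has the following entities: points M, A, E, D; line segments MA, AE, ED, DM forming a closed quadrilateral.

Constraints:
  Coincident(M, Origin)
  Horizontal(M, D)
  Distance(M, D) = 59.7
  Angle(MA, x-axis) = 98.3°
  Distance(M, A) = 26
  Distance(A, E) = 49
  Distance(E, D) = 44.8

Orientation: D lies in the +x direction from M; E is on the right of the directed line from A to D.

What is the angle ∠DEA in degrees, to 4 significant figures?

93.66°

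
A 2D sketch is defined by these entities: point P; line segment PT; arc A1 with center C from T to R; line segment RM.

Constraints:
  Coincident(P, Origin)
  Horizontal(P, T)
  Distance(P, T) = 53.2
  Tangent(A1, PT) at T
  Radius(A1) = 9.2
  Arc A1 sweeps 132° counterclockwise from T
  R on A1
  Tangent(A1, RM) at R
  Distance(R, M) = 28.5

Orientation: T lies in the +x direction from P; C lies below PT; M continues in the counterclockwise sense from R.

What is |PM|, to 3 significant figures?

74.9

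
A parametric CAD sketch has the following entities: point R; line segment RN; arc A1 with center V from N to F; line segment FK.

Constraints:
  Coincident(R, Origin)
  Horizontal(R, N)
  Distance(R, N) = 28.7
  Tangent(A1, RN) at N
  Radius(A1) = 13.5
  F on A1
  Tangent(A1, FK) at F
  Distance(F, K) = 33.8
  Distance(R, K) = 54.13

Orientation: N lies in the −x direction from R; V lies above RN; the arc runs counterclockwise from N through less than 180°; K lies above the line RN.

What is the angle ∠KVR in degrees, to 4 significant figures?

105.0°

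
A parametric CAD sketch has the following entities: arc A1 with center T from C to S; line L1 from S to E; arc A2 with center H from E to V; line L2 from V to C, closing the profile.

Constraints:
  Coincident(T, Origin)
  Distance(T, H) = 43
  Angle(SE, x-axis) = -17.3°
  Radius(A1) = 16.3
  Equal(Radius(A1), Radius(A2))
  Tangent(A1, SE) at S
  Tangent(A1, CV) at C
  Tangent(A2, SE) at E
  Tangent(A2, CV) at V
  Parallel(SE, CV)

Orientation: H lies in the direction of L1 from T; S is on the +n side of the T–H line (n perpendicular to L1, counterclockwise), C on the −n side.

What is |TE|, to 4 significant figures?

45.99

Tangency of A1 to both parallel lines with radius 16.3 puts S and C at T ± 16.3·n: S = (4.847, 15.56), C = (-4.847, -15.56). Equal radii place E and V the same way about H: E = H + 16.3·n = (45.90, 2.775), V = H − 16.3·n = (36.21, -28.35). Then |TE| = |E − T| = 45.99.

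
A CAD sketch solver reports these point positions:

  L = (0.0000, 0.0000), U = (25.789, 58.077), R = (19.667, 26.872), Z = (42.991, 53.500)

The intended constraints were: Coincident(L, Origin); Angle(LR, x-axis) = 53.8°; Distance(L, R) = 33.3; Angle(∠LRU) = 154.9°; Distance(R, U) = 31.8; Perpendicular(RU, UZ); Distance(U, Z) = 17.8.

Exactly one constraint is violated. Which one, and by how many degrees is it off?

Perpendicular(RU, UZ) — off by 3.80°.

L = (0.00, 0.00) ✓; LR at 53.80° ✓; |LR| = 33.30 ✓; ∠LRU = 154.9° ✓; |RU| = 31.80 ✓; ∠(RU, UZ) = 93.80° ✗; |UZ| = 17.80 ✓.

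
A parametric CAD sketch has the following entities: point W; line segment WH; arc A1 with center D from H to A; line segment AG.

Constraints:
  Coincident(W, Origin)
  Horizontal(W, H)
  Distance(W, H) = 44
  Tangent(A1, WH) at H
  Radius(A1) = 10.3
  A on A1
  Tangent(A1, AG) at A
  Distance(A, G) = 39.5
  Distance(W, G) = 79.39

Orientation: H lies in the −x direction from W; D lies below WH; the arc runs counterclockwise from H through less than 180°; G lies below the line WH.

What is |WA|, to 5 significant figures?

54.349

Checks: ∠(DH, HW) = 90.00° ✓; |DH| = 10.30 ✓; |DA| = 10.30 ✓; ∠(DA, AG) = 90.00° ✓; |AG| = 39.50 ✓; |WG| = 79.39 ✓.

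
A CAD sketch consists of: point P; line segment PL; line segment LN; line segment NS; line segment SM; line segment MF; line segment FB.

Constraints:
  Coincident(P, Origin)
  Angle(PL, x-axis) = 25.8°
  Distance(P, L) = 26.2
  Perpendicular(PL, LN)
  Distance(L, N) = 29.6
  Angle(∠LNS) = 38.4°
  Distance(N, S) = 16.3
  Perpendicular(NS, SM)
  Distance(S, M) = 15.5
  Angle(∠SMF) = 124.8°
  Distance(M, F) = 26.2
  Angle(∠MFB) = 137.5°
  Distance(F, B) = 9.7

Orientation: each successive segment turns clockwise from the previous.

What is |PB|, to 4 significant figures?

62.67

∠SMF = 124.8° gives MF at 9.000° from the x-axis; with |MF| = 26.2, F = (54.42, 9.901). ∠MFB = 137.5° gives FB at -33.50° from the x-axis; with |FB| = 9.7, B = (62.51, 4.548). Then |PB| = |B − P| = 62.67.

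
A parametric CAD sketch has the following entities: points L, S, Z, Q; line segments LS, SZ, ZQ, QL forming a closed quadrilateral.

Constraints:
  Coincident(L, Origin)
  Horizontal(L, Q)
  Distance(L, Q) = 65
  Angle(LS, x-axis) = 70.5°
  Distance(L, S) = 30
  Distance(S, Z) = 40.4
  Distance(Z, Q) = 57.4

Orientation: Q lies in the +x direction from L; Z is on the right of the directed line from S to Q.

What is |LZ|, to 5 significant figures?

15.019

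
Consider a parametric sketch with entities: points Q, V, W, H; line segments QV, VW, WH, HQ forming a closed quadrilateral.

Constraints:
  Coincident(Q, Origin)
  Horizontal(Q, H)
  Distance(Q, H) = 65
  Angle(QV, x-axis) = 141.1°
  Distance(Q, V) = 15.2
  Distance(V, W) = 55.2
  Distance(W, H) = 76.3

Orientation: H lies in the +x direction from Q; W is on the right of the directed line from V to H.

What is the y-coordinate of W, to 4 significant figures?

-43.76

Checks: |VW| = 55.20 ✓; |WH| = 76.30 ✓.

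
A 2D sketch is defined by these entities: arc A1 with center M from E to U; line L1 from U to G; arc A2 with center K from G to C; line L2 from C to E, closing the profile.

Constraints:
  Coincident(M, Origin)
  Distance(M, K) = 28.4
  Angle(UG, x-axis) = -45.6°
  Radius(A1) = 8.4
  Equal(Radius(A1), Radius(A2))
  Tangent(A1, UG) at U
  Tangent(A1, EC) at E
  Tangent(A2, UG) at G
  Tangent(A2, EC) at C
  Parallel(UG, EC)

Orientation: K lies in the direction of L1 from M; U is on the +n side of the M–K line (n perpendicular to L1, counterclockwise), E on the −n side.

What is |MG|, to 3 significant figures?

29.6

The slot axis is L1's direction at -45.6°, so u = (cos -45.6°, sin -45.6°) = (0.700, -0.714) and n = (−sin -45.6°, cos -45.6°) = (0.714, 0.700). M is at the origin and K lies 28.4 along u from M, so K = 28.4·u = (19.9, -20.3). Tangency of A1 to both parallel lines with radius 8.4 puts U and E at M ± 8.4·n: U = (6.00, 5.88), E = (-6.00, -5.88). Equal radii place G and C the same way about K: G = K + 8.4·n = (25.9, -14.4), C = K − 8.4·n = (13.9, -26.2). Then |MG| = |G − M| = 29.6.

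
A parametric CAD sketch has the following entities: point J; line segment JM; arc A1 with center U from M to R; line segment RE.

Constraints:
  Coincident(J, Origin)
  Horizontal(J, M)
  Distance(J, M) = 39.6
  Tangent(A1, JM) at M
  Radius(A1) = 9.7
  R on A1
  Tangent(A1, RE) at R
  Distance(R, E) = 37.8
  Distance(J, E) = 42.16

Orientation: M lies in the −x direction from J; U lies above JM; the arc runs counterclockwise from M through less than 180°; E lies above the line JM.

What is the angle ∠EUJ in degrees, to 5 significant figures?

63.744°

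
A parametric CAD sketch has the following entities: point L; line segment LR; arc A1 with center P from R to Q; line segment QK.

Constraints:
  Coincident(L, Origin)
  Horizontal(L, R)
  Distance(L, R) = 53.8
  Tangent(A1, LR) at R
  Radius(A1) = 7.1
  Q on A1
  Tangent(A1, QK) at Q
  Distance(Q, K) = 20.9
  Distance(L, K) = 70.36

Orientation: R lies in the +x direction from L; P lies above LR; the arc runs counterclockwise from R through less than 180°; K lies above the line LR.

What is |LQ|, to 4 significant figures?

60.96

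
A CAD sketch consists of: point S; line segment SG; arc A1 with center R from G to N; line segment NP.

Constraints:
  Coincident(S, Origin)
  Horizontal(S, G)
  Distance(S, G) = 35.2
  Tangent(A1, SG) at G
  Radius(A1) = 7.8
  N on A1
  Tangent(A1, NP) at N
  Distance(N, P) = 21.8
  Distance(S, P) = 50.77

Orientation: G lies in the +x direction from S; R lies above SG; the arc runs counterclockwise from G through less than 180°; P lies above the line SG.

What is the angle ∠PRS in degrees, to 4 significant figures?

116.4°

Checks: |RN| = 7.800 ✓; ∠(RN, NP) = 90.00° ✓; |NP| = 21.80 ✓; |SP| = 50.77 ✓.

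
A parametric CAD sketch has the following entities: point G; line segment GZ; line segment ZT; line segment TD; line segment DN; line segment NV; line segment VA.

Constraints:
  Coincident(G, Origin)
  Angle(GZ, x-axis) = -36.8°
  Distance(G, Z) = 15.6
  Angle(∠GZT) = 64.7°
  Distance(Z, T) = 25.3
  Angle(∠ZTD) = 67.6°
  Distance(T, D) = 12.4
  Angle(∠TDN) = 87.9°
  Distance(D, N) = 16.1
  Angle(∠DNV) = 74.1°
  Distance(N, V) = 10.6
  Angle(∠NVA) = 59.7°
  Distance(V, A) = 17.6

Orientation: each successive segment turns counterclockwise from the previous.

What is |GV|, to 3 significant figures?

18.4

G is at the origin; GZ runs at -36.8° with length 15.6, so Z = (12.5, -9.34). ∠GZT = 64.7° gives ZT at 78.5° from the x-axis; with |ZT| = 25.3, T = (17.5, 15.4). ∠ZTD = 67.6° gives TD at -169° from the x-axis; with |TD| = 12.4, D = (5.36, 13.1). ∠TDN = 87.9° gives DN at -77.0° from the x-axis; with |DN| = 16.1, N = (8.98, -2.58). ∠DNV = 74.1° gives NV at 28.9° from the x-axis; with |NV| = 10.6, V = (18.3, 2.54). Then |GV| = |V − G| = 18.4.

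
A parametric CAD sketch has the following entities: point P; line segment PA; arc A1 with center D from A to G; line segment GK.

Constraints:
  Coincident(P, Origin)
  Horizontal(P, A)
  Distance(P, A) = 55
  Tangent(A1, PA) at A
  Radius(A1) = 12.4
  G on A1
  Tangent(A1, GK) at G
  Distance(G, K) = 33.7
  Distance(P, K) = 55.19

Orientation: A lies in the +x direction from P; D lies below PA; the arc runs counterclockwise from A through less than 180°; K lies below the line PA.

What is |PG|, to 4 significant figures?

43.98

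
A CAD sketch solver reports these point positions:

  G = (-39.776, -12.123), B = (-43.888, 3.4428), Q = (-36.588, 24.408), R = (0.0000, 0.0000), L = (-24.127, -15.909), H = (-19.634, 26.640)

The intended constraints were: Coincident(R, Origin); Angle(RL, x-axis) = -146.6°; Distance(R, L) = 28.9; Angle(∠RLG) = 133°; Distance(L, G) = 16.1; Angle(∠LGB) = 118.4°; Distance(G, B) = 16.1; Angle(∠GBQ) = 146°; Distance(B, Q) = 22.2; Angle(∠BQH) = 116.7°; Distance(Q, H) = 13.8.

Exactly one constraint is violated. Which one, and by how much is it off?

Distance(Q, H) = 13.8 — off by 3.30.

R = (0.00, 0.00) ✓; RL at -146.6° ✓; |RL| = 28.90 ✓; ∠RLG = 133.0° ✓; |LG| = 16.10 ✓; ∠LGB = 118.4° ✓; |GB| = 16.10 ✓; ∠GBQ = 146.0° ✓; |BQ| = 22.20 ✓; ∠BQH = 116.7° ✓; |QH| = 17.10 ✗.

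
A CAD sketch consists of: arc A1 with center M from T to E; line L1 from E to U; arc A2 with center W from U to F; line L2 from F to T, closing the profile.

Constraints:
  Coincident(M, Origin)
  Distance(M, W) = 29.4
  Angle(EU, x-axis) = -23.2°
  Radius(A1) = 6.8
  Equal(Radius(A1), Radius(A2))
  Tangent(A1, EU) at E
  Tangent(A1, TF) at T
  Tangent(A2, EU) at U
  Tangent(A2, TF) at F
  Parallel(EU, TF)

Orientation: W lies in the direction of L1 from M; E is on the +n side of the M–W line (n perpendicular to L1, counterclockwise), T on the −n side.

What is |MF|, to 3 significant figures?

30.2

The slot axis is L1's direction at -23.2°, so u = (cos -23.2°, sin -23.2°) = (0.919, -0.394) and n = (−sin -23.2°, cos -23.2°) = (0.394, 0.919). M is at the origin and W lies 29.4 along u from M, so W = 29.4·u = (27.0, -11.6). Tangency of A1 to both parallel lines with radius 6.8 puts E and T at M ± 6.8·n: E = (2.68, 6.25), T = (-2.68, -6.25). Equal radii place U and F the same way about W: U = W + 6.8·n = (29.7, -5.33), F = W − 6.8·n = (24.3, -17.8). Then |MF| = |F − M| = 30.2.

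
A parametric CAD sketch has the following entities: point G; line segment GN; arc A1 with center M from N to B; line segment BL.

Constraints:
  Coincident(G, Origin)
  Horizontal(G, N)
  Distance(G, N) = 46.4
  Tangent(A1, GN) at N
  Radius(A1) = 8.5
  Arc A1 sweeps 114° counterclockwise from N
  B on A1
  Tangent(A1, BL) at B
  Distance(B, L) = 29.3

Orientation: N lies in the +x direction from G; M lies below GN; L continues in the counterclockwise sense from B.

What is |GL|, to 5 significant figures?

63.680

On A1, N sits at bearing 90° from M; a 114° counterclockwise sweep puts B at bearing 204°, so B = M + 8.5·(cos 204°, sin 204°) = (38.635, -11.957). The tangent condition forces MB to be normal to BL, so BL runs along (−sin 204°, cos 204°); with |BL| = 29.3, L = (50.552, -38.724). Then |GL| = |L − G| = 63.680.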